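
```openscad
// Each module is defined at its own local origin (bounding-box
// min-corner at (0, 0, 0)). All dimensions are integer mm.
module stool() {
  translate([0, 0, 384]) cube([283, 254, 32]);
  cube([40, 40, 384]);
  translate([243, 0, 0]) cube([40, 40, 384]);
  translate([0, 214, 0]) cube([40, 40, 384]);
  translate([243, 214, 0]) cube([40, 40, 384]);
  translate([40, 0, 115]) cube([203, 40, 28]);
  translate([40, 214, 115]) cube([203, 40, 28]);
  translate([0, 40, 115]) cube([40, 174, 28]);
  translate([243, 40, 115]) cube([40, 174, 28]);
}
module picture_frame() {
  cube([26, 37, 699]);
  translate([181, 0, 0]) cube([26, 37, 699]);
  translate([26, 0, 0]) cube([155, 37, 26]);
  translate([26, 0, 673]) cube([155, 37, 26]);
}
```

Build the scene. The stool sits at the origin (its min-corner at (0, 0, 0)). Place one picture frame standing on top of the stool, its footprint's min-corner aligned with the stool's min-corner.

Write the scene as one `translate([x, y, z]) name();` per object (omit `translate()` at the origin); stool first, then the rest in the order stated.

stool();
translate([0, 0, 416]) picture_frame();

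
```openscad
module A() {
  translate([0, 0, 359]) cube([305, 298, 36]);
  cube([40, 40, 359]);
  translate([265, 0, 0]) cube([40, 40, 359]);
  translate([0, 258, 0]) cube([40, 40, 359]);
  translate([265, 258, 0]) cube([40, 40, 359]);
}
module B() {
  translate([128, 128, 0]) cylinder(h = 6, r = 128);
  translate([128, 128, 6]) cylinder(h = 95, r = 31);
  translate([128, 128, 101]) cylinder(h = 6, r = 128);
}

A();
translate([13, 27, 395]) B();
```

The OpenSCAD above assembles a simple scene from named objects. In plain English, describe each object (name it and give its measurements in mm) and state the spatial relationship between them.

A is a simple wooden stool: a rectangular seat 305 mm (x) by 298 mm (y), 36 mm thick, top face at z = 395 mm, on four square legs, each 40×40 mm in cross-section. The legs rest on z = 0, each flush with a corner of the seat.

B is a spool: two coaxial disc flanges of radius 128 mm and thickness 6 mm, joined by a core cylinder of radius 31 mm and height 95 mm. The lower flange rests on z = 0 and the three cylinders share a vertical axis.

The spool is on top of the stool.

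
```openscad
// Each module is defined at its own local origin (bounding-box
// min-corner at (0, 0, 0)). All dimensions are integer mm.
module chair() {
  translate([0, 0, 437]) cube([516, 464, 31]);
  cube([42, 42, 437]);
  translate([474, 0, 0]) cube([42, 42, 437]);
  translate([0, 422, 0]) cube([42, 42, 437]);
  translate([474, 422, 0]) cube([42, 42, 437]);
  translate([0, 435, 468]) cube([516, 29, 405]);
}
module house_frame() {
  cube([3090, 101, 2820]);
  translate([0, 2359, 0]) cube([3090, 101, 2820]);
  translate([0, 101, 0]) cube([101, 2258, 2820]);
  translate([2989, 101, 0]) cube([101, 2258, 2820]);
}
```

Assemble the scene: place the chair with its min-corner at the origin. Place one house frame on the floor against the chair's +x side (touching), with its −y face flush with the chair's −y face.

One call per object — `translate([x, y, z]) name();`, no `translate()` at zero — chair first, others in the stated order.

chair();
translate([516, 0, 0]) house_frame();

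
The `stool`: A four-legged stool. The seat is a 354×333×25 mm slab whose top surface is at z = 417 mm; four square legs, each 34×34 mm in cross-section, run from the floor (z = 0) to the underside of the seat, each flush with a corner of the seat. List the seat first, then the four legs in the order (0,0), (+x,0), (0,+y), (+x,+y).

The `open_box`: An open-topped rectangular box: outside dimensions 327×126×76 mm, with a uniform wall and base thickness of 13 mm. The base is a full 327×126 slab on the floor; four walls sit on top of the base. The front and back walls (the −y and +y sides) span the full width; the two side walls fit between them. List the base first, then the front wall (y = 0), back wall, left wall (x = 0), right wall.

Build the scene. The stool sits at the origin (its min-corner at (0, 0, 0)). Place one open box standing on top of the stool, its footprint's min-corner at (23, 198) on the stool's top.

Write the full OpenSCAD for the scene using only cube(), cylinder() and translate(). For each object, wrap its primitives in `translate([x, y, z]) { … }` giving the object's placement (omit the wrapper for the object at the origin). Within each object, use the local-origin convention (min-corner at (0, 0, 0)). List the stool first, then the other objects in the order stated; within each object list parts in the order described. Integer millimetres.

translate([0, 0, 392]) cube([354, 333, 25]);
cube([34, 34, 392]);
translate([320, 0, 0]) cube([34, 34, 392]);
translate([0, 299, 0]) cube([34, 34, 392]);
translate([320, 299, 0]) cube([34, 34, 392]);
translate([23, 198, 417]) {
  cube([327, 126, 13]);
  translate([0, 0, 13]) cube([327, 13, 63]);
  translate([0, 113, 13]) cube([327, 13, 63]);
  translate([0, 13, 13]) cube([13, 100, 63]);
  translate([314, 13, 13]) cube([13, 100, 63]);
}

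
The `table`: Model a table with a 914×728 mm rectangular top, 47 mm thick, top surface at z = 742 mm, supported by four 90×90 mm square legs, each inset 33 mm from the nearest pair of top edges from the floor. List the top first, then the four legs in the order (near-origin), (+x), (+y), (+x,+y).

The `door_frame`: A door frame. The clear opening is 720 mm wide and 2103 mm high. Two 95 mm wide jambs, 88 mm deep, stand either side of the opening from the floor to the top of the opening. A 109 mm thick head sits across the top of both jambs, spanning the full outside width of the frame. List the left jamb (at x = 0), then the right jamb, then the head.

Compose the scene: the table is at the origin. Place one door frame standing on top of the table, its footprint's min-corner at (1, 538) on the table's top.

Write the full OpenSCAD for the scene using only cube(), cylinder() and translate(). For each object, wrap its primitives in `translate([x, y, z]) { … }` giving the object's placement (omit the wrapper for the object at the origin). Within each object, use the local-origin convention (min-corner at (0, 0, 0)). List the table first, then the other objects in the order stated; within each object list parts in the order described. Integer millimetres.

translate([0, 0, 695]) cube([914, 728, 47]);
translate([33, 33, 0]) cube([90, 90, 695]);
translate([791, 33, 0]) cube([90, 90, 695]);
translate([33, 605, 0]) cube([90, 90, 695]);
translate([791, 605, 0]) cube([90, 90, 695]);
translate([1, 538, 742]) {
  cube([95, 88, 2103]);
  translate([815, 0, 0]) cube([95, 88, 2103]);
  translate([0, 0, 2103]) cube([910, 88, 109]);
}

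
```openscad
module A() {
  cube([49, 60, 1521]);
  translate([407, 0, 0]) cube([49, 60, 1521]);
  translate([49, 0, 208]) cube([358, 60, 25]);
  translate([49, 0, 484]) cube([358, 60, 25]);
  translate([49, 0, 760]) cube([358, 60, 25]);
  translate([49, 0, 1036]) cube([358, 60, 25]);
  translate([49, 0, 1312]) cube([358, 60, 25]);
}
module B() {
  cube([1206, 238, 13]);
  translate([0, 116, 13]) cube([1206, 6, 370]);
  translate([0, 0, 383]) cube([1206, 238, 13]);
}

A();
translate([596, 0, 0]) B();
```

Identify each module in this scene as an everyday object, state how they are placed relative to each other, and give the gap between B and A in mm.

The I-beam's nearest face is 140 mm from the ladder's +x face.

A is a ladder. B is an I-beam. The I-beam is on the floor beside the ladder on its +x side. The gap between the I-beam and the ladder is 140 mm.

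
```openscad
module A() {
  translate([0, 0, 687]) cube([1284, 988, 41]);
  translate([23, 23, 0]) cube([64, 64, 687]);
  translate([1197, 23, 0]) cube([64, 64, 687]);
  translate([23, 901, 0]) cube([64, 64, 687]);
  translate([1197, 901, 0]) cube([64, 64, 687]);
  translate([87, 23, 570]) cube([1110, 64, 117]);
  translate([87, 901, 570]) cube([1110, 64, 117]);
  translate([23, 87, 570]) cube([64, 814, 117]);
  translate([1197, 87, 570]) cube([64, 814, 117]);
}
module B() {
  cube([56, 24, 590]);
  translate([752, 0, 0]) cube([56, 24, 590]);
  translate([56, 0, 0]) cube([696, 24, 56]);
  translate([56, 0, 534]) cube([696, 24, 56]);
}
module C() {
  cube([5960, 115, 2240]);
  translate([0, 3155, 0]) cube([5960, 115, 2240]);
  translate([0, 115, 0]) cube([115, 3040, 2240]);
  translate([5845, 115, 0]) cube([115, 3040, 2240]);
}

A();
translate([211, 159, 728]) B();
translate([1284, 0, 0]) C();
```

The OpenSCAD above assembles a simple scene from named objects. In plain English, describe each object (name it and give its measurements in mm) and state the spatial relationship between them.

A is a table with a 1284×988 mm rectangular top, 41 mm thick, top surface at z = 728 mm, supported by four 64×64 mm square legs, each inset 23 mm from the nearest pair of top edges, running from the floor. Four apron rails, 64 mm thick and 117 mm tall, run between adjacent legs with their top edges flush with the underside of the top and their outer faces flush with the legs' outer faces.

B is a picture frame with a 696×478 mm rectangular opening (x by z) and a uniform 56 mm border on every side. Frame depth is 24 mm along y. It is built from two vertical stiles running the full outside height and two horizontal rails spanning the gap between the stiles.

C is the wall frame of a small rectangular building: four walls, each 2240 mm tall and 115 mm thick, enclosing a footprint 5960 mm (x) by 3270 mm (y) outside-to-outside, with no floor or roof. The front and back walls (the −y and +y sides) span the full width; the two side walls fit between them.

The picture frame is on top of the table. The house frame is against the table's +x side, with their −y faces flush.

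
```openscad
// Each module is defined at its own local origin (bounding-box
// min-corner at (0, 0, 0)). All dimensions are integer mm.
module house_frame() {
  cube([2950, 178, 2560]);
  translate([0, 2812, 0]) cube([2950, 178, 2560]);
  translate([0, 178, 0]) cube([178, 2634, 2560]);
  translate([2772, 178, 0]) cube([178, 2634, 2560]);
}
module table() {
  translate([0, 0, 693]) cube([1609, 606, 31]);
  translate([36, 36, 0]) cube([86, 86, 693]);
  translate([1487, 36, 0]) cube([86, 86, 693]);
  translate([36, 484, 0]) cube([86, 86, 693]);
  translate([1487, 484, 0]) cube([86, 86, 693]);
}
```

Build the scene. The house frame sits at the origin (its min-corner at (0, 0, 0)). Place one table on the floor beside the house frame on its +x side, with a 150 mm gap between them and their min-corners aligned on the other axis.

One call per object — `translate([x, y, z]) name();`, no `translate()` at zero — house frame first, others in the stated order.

house_frame();
translate([3100, 0, 0]) table();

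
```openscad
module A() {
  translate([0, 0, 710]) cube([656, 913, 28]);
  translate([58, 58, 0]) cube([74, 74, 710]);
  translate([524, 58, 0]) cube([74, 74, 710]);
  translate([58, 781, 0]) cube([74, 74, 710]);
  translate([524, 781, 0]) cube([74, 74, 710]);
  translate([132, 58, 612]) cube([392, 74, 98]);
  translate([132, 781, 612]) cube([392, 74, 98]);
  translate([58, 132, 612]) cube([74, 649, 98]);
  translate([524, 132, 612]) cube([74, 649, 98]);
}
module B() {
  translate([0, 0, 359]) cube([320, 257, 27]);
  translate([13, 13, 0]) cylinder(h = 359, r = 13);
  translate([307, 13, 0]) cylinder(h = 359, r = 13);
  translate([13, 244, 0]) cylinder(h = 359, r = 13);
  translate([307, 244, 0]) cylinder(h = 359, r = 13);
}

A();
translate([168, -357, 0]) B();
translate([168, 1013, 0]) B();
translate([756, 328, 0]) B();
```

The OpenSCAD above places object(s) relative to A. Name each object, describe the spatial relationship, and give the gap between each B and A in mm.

A is a table. B is a stool. Three stools sit around the table at the −y, +y, +x sides. The gap between each stool and the table is 100 mm.

Each stool's nearest face is 100 mm from the table's bounding box.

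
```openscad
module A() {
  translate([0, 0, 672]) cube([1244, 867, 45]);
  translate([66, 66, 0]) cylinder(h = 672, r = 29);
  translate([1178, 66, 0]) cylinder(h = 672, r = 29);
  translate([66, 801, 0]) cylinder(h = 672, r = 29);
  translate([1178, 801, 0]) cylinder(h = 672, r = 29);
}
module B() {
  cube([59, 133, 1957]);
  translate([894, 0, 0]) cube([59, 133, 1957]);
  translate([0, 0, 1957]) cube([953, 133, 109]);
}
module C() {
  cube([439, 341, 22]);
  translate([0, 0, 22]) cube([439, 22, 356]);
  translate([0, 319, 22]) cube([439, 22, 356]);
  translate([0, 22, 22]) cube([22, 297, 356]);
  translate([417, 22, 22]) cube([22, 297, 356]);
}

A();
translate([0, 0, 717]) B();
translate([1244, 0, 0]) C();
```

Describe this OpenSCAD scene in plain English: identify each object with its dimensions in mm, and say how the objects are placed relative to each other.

A is a table with a 1244×867 mm rectangular top, 45 mm thick, top surface at z = 717 mm, supported by four round legs of 58 mm diameter, each leg's bounding box inset 37 mm from the nearest pair of top edges, running from the floor.

B is a rectangular door frame: two vertical jambs of 59×133 mm section, 1957 mm tall, with a clear opening 835 mm wide between their inner faces. A header 109 mm tall and 133 mm deep lies on top of the jambs and spans the full outside width.

C is an open-topped rectangular box: outside dimensions 439×341×378 mm, with a uniform wall and base thickness of 22 mm. The base is a full 439×341 slab on the floor; four walls sit on top of the base. The front and back walls (the −y and +y sides) span the full width; the two side walls fit between them.

The door frame is on top of the table. The open box is against the table's +x side, with their −y faces flush.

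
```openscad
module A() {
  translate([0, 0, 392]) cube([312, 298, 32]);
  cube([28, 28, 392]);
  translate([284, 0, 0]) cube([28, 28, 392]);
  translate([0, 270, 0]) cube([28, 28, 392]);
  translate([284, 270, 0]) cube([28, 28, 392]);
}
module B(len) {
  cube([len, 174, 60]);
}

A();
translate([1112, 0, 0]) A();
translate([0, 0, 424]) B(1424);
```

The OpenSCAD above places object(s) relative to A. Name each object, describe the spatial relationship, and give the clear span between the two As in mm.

A is a stool. B is a beam. A beam spans the tops of two stools. The clear span between the two stools is 800 mm.

Second stool starts at x = 1112; first ends at x = 312; clear span = 1112 − 312 = 800 mm.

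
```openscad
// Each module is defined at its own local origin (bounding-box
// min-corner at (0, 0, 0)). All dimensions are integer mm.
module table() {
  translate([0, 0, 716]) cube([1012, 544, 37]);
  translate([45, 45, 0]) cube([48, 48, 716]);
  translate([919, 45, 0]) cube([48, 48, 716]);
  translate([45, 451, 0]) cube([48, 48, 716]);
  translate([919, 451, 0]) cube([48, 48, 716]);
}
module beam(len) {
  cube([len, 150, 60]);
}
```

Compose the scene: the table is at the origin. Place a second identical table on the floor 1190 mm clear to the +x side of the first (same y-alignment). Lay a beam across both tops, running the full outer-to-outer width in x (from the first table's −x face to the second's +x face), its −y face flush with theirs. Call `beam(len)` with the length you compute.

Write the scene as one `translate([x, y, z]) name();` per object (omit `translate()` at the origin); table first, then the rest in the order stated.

table();
translate([2202, 0, 0]) table();
translate([0, 0, 753]) beam(3214);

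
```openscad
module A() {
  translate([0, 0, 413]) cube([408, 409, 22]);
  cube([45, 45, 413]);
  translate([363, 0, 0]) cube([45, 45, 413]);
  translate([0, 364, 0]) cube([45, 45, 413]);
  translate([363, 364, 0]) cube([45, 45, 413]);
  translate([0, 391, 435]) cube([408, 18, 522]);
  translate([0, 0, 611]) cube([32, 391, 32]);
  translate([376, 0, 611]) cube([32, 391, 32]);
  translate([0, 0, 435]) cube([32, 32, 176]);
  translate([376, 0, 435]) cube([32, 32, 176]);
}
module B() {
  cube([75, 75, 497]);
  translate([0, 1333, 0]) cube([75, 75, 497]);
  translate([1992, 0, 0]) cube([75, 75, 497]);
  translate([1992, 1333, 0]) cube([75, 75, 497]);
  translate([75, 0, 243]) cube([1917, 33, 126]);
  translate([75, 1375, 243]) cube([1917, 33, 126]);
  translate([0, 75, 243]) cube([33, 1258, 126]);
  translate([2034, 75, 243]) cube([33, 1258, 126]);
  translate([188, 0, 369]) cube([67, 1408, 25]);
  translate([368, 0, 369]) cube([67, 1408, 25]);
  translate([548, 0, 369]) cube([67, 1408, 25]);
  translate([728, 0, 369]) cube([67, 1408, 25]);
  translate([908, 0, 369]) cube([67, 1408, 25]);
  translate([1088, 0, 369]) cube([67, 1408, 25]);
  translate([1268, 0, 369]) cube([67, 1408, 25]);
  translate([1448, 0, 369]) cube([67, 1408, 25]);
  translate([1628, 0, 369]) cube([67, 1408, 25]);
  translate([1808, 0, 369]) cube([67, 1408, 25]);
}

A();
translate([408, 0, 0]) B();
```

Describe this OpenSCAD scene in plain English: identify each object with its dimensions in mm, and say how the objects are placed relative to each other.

A is a chair. The seat is a 408×409×22 mm slab with its top at z = 435 mm, on four 45×45 mm corner legs (flush with the seat edges, standing on z = 0). A flat backrest 18 mm thick, 522 mm tall, spans the full seat width and rises from the seat top along its +y edge, rear face flush with the rear of the seat. Two armrests of 32×32 mm section run along each side from the seat's front edge to the front of the backrest, top faces 208 mm above the seat top and outer faces flush with the seat's x-edges; a 32×32 mm post under the front of each armrest stands on the seat at the front corner.

B is a bed frame 2067 mm long (x) by 1408 mm wide (y). Four 75×75 mm corner posts, 497 mm tall, at the corners of the footprint. Four rails of 33 mm thickness and 126 mm height run between adjacent posts with their undersides at z = 243 mm, their outer faces flush with the outside of the frame (the two x-running rails run between the posts' inner faces; the two y-running rails run between the posts' inner faces). 10 slats, each 67 mm wide (x) and 25 mm thick, lie across the top of the two x-running rails, running the full 1408 mm width of the frame in y; the slats are evenly spaced along x between the inner faces of the end posts with equal gaps (rounded down to the nearest mm) at the −x end and between each pair — any rounding remainder accumulates at the +x end.

The bed frame is against the chair's +x side, with their −y faces flush.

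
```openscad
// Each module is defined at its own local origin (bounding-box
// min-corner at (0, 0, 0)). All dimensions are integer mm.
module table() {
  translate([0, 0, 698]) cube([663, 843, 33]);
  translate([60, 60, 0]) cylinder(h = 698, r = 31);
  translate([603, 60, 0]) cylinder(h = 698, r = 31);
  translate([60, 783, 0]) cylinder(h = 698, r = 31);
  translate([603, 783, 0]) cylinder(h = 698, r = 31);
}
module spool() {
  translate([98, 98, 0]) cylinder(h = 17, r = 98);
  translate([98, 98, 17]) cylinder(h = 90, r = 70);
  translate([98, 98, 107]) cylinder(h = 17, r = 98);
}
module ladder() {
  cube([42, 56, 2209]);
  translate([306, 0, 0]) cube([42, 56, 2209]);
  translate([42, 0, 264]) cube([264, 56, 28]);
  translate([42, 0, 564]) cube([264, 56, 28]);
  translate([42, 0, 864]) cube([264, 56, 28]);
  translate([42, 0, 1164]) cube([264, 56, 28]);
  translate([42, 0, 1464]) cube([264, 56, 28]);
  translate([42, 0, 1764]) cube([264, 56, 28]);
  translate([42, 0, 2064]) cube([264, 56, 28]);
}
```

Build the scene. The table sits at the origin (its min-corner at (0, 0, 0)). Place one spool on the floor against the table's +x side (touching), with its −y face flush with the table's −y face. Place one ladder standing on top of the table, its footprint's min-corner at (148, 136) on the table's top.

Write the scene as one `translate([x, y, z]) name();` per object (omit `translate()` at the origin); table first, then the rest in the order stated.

table();
translate([663, 0, 0]) spool();
translate([148, 136, 731]) ladder();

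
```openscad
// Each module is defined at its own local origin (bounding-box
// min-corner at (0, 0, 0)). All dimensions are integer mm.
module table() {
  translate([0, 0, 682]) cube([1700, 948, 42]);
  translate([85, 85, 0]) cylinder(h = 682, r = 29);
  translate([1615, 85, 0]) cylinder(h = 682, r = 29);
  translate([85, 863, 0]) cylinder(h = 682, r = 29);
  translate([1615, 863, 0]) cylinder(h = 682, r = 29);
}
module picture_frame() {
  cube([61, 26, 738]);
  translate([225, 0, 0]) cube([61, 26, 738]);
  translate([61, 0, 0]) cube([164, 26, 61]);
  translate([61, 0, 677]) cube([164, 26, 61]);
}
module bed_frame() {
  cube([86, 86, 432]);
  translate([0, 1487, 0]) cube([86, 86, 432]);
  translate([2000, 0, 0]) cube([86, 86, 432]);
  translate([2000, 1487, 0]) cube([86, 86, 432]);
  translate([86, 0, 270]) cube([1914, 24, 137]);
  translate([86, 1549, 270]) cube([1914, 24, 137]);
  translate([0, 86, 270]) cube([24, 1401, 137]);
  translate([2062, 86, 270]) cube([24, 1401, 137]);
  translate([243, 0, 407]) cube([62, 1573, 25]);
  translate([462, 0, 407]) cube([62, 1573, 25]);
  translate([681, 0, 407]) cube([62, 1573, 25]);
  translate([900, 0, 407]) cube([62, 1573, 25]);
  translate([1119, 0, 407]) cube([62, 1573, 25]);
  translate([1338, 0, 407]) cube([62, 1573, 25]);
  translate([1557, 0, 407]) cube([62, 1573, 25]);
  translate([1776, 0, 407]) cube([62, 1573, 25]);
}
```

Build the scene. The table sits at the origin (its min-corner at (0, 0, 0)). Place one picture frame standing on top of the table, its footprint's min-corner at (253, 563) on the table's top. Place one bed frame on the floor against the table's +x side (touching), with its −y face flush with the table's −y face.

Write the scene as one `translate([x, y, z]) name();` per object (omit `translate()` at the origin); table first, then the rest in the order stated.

table();
translate([253, 563, 724]) picture_frame();
translate([1700, 0, 0]) bed_frame();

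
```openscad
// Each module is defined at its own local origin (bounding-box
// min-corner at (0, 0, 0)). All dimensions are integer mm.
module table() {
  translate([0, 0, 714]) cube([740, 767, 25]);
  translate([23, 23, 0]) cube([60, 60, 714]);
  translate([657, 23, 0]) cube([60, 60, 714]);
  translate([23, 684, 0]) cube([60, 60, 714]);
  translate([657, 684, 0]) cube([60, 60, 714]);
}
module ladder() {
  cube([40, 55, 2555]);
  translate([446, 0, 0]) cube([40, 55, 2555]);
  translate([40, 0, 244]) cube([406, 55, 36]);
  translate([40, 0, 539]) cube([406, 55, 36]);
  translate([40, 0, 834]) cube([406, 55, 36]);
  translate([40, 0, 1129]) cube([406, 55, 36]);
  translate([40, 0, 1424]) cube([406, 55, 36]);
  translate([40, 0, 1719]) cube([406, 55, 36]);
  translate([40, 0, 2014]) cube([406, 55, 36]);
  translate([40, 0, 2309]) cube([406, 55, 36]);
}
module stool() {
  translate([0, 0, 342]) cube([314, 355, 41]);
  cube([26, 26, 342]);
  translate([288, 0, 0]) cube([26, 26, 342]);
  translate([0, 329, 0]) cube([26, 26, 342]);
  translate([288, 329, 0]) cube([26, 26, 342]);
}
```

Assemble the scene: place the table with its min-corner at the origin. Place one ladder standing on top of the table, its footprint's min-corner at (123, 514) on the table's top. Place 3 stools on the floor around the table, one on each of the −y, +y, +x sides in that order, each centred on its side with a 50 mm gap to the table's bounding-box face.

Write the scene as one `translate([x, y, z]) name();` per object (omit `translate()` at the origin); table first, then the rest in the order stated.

table();
translate([123, 514, 739]) ladder();
translate([213, -405, 0]) stool();
translate([213, 817, 0]) stool();
translate([790, 206, 0]) stool();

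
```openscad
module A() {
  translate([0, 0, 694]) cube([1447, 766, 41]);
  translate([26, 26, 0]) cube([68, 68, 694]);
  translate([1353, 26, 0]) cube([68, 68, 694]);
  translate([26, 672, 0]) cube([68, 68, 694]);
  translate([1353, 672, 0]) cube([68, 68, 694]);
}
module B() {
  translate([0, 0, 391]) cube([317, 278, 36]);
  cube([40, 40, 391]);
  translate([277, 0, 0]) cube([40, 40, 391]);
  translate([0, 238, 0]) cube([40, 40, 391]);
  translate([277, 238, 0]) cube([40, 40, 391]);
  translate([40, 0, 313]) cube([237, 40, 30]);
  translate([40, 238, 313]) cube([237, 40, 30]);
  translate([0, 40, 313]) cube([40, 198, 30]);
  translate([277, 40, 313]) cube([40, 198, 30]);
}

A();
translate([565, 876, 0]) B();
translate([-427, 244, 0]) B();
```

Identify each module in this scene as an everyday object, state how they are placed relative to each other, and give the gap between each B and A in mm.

Each stool's nearest face is 110 mm from the table's bounding box.

A is a table. B is a stool. Two stools sit around the table at the +y, −x sides. The gap between each stool and the table is 110 mm.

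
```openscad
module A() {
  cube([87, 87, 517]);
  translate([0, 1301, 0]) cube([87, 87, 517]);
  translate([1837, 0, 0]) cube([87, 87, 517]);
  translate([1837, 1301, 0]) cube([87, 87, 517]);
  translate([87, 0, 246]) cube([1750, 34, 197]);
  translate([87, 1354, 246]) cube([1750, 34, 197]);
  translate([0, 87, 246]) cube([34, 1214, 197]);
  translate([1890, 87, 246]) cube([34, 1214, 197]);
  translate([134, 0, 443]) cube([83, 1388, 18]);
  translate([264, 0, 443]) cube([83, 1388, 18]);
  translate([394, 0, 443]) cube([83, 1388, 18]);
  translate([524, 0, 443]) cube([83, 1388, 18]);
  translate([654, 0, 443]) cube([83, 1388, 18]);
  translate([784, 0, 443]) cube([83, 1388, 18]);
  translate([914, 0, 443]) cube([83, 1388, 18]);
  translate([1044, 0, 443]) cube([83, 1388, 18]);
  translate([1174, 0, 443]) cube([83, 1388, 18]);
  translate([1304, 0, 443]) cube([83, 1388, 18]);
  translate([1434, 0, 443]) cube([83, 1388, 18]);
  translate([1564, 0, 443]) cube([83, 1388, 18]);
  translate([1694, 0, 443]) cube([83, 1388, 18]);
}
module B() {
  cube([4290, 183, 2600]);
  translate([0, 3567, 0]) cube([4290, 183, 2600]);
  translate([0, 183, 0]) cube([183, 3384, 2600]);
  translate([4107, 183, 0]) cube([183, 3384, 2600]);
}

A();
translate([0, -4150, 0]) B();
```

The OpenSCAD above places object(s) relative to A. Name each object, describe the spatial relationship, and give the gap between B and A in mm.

A is a bed frame. B is a house frame. The house frame is on the floor beside the bed frame on its −y side. The gap between the house frame and the bed frame is 400 mm.

The house frame's nearest face is 400 mm from the bed frame's −y face.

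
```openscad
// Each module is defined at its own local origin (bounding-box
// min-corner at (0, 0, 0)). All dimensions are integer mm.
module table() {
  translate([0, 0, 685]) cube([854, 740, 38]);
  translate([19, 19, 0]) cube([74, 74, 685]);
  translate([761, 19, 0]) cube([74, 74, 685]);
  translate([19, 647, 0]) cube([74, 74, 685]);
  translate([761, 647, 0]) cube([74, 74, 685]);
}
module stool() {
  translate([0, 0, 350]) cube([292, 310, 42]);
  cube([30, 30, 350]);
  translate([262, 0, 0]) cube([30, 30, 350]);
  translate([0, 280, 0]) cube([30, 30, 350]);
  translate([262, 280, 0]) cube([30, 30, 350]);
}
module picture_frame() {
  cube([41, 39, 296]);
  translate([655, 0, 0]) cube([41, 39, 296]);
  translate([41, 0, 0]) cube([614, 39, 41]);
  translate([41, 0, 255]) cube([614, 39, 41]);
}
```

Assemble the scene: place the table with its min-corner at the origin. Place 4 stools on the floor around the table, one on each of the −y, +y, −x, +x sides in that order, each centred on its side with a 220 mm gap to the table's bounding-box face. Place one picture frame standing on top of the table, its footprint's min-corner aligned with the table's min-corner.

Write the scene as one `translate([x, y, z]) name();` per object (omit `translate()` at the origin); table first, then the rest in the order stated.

table();
translate([281, -530, 0]) stool();
translate([281, 960, 0]) stool();
translate([-512, 215, 0]) stool();
translate([1074, 215, 0]) stool();
translate([0, 0, 723]) picture_frame();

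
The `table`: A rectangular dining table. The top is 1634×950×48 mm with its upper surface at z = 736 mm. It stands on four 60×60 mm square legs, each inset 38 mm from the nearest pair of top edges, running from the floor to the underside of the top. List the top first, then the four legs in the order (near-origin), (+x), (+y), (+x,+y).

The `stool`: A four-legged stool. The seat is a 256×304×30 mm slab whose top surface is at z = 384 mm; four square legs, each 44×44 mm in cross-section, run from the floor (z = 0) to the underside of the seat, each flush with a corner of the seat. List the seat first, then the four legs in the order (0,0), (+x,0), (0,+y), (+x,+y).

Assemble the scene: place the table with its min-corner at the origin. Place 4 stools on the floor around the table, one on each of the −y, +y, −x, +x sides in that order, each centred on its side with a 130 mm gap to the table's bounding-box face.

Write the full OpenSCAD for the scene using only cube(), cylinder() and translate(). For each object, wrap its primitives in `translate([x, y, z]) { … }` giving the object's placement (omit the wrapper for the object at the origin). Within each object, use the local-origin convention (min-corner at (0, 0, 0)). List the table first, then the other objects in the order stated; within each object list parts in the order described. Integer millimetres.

translate([0, 0, 688]) cube([1634, 950, 48]);
translate([38, 38, 0]) cube([60, 60, 688]);
translate([1536, 38, 0]) cube([60, 60, 688]);
translate([38, 852, 0]) cube([60, 60, 688]);
translate([1536, 852, 0]) cube([60, 60, 688]);
translate([689, -434, 0]) {
  translate([0, 0, 354]) cube([256, 304, 30]);
  cube([44, 44, 354]);
  translate([212, 0, 0]) cube([44, 44, 354]);
  translate([0, 260, 0]) cube([44, 44, 354]);
  translate([212, 260, 0]) cube([44, 44, 354]);
}
translate([689, 1080, 0]) {
  translate([0, 0, 354]) cube([256, 304, 30]);
  cube([44, 44, 354]);
  translate([212, 0, 0]) cube([44, 44, 354]);
  translate([0, 260, 0]) cube([44, 44, 354]);
  translate([212, 260, 0]) cube([44, 44, 354]);
}
translate([-386, 323, 0]) {
  translate([0, 0, 354]) cube([256, 304, 30]);
  cube([44, 44, 354]);
  translate([212, 0, 0]) cube([44, 44, 354]);
  translate([0, 260, 0]) cube([44, 44, 354]);
  translate([212, 260, 0]) cube([44, 44, 354]);
}
translate([1764, 323, 0]) {
  translate([0, 0, 354]) cube([256, 304, 30]);
  cube([44, 44, 354]);
  translate([212, 0, 0]) cube([44, 44, 354]);
  translate([0, 260, 0]) cube([44, 44, 354]);
  translate([212, 260, 0]) cube([44, 44, 354]);
}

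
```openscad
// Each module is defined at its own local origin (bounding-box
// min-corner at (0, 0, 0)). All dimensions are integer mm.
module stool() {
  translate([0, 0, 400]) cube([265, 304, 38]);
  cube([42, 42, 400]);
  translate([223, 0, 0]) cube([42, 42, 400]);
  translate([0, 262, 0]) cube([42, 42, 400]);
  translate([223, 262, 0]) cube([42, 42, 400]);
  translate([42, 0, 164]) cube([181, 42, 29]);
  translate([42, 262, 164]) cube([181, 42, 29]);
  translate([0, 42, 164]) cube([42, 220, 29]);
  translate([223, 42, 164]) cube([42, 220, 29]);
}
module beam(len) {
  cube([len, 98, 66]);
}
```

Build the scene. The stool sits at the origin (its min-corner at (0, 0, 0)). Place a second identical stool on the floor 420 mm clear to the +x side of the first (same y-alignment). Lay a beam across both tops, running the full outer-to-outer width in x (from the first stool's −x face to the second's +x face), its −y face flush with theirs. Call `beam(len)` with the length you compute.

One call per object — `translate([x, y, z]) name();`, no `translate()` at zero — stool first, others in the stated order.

stool();
translate([685, 0, 0]) stool();
translate([0, 0, 438]) beam(950);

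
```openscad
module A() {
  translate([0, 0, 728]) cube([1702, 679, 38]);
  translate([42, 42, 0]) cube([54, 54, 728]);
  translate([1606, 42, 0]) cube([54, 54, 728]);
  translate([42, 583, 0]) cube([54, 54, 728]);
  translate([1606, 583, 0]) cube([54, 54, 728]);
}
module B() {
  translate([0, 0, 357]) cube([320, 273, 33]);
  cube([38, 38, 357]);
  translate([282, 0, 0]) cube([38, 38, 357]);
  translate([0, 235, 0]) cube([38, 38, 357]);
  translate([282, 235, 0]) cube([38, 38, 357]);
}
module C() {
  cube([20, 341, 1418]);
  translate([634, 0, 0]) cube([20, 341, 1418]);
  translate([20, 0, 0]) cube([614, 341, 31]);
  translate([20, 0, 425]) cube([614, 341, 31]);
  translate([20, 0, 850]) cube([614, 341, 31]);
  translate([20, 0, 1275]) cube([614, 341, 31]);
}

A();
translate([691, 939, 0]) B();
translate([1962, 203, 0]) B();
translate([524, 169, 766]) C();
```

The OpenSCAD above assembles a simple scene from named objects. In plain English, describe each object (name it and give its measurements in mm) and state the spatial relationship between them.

A is a table: top 1702 mm (x) × 679 mm (y), 38 mm thick, upper face at z = 766 mm, on four 54×54 mm square legs, each inset 42 mm from the nearest pair of top edges, running from z = 0 to the bottom of the top.

B is a simple wooden stool: a rectangular seat 320 mm (x) by 273 mm (y), 33 mm thick, top face at z = 390 mm, on four square legs, each 38×38 mm in cross-section. The legs rest on z = 0, each flush with a corner of the seat.

C is a bookshelf 654 mm wide overall, 341 mm deep and 1418 mm tall. The two sides are 20 mm thick vertical panels. 4 horizontal shelves of 31 mm thickness span between the inner faces of the sides; the lowest shelf sits on the floor and shelves are stacked with a clear vertical gap of 394 mm between each pair.

Two stools sit around the table at the +y, +x sides. The bookshelf is on top of the table, centred.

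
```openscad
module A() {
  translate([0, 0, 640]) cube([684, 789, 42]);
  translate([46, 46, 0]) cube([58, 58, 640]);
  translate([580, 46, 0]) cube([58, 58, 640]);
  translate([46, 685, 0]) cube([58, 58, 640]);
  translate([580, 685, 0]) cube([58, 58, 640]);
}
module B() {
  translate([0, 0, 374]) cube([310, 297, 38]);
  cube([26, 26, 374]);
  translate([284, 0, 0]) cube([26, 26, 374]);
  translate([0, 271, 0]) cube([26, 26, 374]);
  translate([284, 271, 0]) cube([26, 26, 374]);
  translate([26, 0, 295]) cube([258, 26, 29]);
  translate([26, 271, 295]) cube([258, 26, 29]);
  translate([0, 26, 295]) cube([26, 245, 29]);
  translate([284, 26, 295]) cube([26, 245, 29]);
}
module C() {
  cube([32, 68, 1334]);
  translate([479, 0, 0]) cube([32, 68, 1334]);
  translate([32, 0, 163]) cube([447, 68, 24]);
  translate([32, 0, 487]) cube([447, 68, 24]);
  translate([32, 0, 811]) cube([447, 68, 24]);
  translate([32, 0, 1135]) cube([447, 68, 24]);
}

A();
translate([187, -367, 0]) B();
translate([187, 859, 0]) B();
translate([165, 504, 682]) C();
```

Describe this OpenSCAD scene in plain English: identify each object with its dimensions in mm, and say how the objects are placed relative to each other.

A is a rectangular dining table. The top is 684×789×42 mm with its upper surface at z = 682 mm. It stands on four 58×58 mm square legs, each inset 46 mm from the nearest pair of top edges, running from the floor to the underside of the top.

B is a four-legged stool. The seat is a 310×297×38 mm slab whose top surface is at z = 412 mm; four square legs, each 26×26 mm in cross-section, run from the floor (z = 0) to the underside of the seat, each flush with a corner of the seat. Four stretchers, 26 mm wide and 29 mm tall, connect adjacent legs with their undersides at z = 295 mm, each running between the inner faces of the legs it joins and aligned with the legs' outer faces on the other axis.

C is a straight ladder. Two 32×68 mm vertical rails, 1334 mm tall, stand 511 mm apart (outside-to-outside) with their front faces coplanar on the −y side. 4 rungs, each 68 mm deep and 24 mm tall, span between the inner faces of the rails, front faces flush with the rails. The lowest rung's underside is at z = 163 mm and rungs are spaced 324 mm apart (underside to underside).

Two stools sit around the table at the −y, +y sides. The ladder is on top of the table.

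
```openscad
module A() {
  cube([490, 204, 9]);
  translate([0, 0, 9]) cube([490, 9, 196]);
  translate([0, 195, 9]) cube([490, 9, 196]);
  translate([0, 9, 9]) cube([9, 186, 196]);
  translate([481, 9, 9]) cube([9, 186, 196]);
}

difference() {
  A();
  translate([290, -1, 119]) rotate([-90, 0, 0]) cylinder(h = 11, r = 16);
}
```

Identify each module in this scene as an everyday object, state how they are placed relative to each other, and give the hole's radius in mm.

A is an open box. The open box has a circular hole through its front wall. The hole's radius is 16 mm.

The subtracted cylinder has r = 16 mm.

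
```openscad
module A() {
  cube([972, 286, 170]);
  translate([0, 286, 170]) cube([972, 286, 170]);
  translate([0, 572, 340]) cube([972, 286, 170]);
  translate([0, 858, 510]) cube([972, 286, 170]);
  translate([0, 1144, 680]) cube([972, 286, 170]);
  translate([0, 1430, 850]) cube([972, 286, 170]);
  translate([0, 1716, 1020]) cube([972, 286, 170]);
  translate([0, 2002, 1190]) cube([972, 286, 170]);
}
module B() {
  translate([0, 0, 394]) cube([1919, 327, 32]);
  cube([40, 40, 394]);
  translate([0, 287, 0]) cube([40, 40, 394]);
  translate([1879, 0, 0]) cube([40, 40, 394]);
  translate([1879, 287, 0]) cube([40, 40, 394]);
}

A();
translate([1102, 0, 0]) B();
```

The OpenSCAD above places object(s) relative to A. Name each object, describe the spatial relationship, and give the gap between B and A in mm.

The bench's nearest face is 130 mm from the staircase's +x face.

A is a staircase. B is a bench. The bench is on the floor beside the staircase on its +x side. The gap between the bench and the staircase is 130 mm.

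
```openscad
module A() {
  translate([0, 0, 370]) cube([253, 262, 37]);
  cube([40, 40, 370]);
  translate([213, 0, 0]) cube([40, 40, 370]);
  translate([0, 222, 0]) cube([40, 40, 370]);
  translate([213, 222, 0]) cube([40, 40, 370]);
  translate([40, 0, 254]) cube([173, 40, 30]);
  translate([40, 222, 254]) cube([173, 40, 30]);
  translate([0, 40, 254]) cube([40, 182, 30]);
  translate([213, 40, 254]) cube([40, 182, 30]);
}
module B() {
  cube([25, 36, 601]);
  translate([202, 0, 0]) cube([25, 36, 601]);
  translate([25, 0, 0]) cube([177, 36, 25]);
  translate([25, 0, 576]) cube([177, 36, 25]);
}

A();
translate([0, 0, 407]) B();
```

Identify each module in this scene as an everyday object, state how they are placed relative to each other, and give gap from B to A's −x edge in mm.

The picture frame's min-x is at 0; the stool's min-x is 0; gap = 0 mm.

A is a stool. B is a picture frame. The picture frame is on top of the stool. The gap from the picture frame to the stool's −x edge is 0 mm.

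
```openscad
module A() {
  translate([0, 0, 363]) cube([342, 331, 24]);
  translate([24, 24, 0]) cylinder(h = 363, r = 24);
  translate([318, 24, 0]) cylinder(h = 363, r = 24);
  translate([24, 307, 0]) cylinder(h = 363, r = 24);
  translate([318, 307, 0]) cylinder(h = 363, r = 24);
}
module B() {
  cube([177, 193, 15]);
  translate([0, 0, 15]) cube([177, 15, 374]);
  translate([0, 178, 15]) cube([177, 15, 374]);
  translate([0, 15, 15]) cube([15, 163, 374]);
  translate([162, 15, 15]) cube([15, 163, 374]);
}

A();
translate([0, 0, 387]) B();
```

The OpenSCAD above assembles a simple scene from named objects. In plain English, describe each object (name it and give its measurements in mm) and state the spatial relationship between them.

A is a four-legged stool. The seat is 342×331 mm, 24 mm thick, top at z = 387 mm. It stands on four round legs, each 48 mm in diameter, from z = 0 to the seat underside, each leg's axis is inset half a diameter from the nearest pair of seat edges (so the leg's bounding box is flush with the corner).

B is an open storage box with external size 177×193×389 mm and wall thickness 15 mm (the base is also 15 mm thick). The base covers the whole footprint; the four walls stand on the base, with the y-facing walls full-width and the x-facing walls fitting between their inner faces.

The open box is on top of the stool.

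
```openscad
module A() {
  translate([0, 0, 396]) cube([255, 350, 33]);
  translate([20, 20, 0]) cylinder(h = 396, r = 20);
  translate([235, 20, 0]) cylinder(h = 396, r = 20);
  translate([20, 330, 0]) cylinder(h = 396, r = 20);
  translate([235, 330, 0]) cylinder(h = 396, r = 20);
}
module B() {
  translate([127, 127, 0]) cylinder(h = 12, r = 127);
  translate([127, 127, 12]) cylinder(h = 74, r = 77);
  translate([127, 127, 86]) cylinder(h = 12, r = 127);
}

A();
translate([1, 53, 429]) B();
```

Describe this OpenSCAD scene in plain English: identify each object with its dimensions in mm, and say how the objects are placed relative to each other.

A is a four-legged stool. The seat is 255×350 mm, 33 mm thick, top at z = 429 mm. It stands on four round legs, each 40 mm in diameter, from z = 0 to the seat underside, each leg's axis is inset half a diameter from the nearest pair of seat edges (so the leg's bounding box is flush with the corner).

B is a spool: two coaxial disc flanges of radius 127 mm and thickness 12 mm, joined by a core cylinder of radius 77 mm and height 74 mm. The lower flange rests on z = 0 and the three cylinders share a vertical axis.

The spool is on top of the stool.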